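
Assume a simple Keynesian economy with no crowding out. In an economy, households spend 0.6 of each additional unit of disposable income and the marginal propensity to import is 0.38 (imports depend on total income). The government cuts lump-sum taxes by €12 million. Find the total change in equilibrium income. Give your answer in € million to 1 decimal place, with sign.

+€9.2 million

A lump-sum tax change of −€12 million shifts disposable income by +€12 million; first-round consumption changes by −c × ΔT = −0.6 × (−€12 million) = +€7.2 million.
Expenditure multiplier = 1/(1 − c + m) = 1/(1 − 0.6 + 0.38) = 1/0.78 ≈ 1.282.
The tax multiplier is −c × k ≈ −0.769, so ΔY = k × (−c·ΔT) = (+€7.2 million) / 0.78 ≈ +€9.2 million.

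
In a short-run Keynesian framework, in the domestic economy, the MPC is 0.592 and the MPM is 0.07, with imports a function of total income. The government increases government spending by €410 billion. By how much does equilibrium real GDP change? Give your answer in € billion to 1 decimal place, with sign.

+€857.7 billion

Spending multiplier = 1/(1 − c + m) = 1/(1 − 0.592 + 0.07) = 1/0.478 ≈ 2.092.
ΔY = k × ΔG = (+€410 billion) / 0.478 ≈ +€857.7 billion.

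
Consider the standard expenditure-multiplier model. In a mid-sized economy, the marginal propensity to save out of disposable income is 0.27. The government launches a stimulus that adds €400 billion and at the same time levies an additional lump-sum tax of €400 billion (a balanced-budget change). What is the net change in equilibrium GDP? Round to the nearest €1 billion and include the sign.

MPC = 1 − MPS = 1 − 0.27 = 0.73.
Expenditure multiplier = 1/(1 − MPC) = 1/(1 − 0.73) = 1/0.27 ≈ 3.704.
ΔG contributes k·ΔG = (+€400 billion) / 0.27 ≈ +€1,481.5 billion.
ΔT of +€400 billion changes first-round spending by −c·ΔT = −€292 billion, contributing k·(−c·ΔT) = (−€292 billion) / 0.27 ≈ −€1,081.5 billion.
With ΔG = ΔT and no other leakages, the balanced-budget multiplier is 1, so ΔY = ΔG = +€400 billion.

+€400 billion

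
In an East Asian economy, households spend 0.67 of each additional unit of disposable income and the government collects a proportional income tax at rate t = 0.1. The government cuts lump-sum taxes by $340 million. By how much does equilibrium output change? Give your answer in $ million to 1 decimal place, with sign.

+$573.8 million

A lump-sum tax change of −$340 million shifts disposable income by +$340 million; first-round consumption changes by −c × ΔT = −0.67 × (−$340 million) = +$227.8 million.
Expenditure multiplier = 1/(1 − c(1−t)) = 1/(1 − 0.67×0.9) = 1/0.397 ≈ 2.519.
The tax multiplier is −c × k ≈ −1.688, so ΔY = k × (−c·ΔT) = (+$227.8 million) / 0.397 ≈ +$573.8 million.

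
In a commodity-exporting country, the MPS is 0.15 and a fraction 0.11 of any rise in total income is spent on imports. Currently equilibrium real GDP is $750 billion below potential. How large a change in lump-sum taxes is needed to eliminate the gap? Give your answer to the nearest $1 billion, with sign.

−$229 billion

MPC = 1 − MPS = 1 − 0.15 = 0.85.
Spending multiplier = 1/(1 − c + m) = 1/(1 − 0.85 + 0.11) = 1/0.26 ≈ 3.846.
Tax multiplier = −c·k = −0.85/0.26 ≈ −3.269. Need ΔY = +$750 billion, so ΔT = ΔY/(−c·k) = −(+$750 billion) × 0.26 / 0.85 ≈ −$229 billion.
The government should cut lump-sum taxes by $229 billion.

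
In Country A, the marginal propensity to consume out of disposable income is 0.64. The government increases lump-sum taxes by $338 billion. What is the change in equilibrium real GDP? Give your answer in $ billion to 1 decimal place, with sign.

−$600.9 billion

A lump-sum tax change of +$338 billion shifts disposable income by −$338 billion; first-round consumption changes by −c × ΔT = −0.64 × (+$338 billion) = −$216.32 billion.
Expenditure multiplier = 1/(1 − MPC) = 1/(1 − 0.64) = 1/0.36 ≈ 2.778.
The tax multiplier is −c × k ≈ −1.778, so ΔY = k × (−c·ΔT) = (−$216.32 billion) / 0.36 ≈ −$600.9 billion.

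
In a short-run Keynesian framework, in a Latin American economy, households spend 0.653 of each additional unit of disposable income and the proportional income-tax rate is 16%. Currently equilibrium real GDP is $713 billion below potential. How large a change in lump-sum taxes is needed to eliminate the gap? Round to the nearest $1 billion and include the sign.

Spending multiplier = 1/(1 − c(1−t)) = 1/(1 − 0.653×0.84) = 1/0.45148 ≈ 2.215.
Tax multiplier = −c·k = −0.653/0.45148 ≈ −1.446. Need ΔY = +$713 billion, so ΔT = ΔY/(−c·k) = −(+$713 billion) × 0.45148 / 0.653 ≈ −$493 billion.
The government should cut lump-sum taxes by $493 billion.

−$493 billion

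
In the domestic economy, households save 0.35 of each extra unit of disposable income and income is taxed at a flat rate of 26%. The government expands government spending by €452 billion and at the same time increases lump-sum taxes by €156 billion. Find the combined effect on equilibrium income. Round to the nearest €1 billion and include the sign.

+€676 billion

MPC = 1 − MPS = 1 − 0.35 = 0.65.
Expenditure multiplier = 1/(1 − c(1−t)) = 1/(1 − 0.65×0.74) = 1/0.519 ≈ 1.927.
ΔG contributes k·ΔG = (+€452 billion) / 0.519 ≈ +€870.9 billion.
ΔT of +€156 billion changes first-round spending by −c·ΔT = −€101.4 billion, contributing k·(−c·ΔT) = (−€101.4 billion) / 0.519 ≈ −€195.4 billion.
Net ΔY = k(ΔG − c·ΔT) = (+€350.6 billion) / 0.519 ≈ +€676 billion.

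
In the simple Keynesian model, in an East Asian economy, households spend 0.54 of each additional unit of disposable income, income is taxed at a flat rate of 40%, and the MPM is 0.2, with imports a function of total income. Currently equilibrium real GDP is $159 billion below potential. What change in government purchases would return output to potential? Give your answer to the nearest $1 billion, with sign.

Spending multiplier = 1/(1 − c(1−t) + m) = 1/(1 − 0.54×0.6 + 0.2) = 1/0.876 ≈ 1.142.
Need ΔY = +$159 billion, so ΔG = ΔY/k = (+$159 billion) × 0.876 ≈ +$139 billion.
The government should increase government purchases by $139 billion.

+$139 billion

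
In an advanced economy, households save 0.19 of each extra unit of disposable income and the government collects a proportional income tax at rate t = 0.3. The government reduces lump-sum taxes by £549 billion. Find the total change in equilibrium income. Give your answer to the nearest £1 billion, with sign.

MPC = 1 − MPS = 1 − 0.19 = 0.81.
A lump-sum tax change of −£549 billion shifts disposable income by +£549 billion; first-round consumption changes by −c × ΔT = −0.81 × (−£549 billion) = +£444.69 billion.
Expenditure multiplier = 1/(1 − c(1−t)) = 1/(1 − 0.81×0.7) = 1/0.433 ≈ 2.309.
The tax multiplier is −c × k ≈ −1.871, so ΔY = k × (−c·ΔT) = (+£444.69 billion) / 0.433 ≈ +£1,027 billion.

+£1,027 billion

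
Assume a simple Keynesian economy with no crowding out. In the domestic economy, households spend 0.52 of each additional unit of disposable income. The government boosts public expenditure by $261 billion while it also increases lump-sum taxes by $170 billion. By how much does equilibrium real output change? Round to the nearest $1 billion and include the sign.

Expenditure multiplier = 1/(1 − MPC) = 1/(1 − 0.52) = 1/0.48 ≈ 2.083.
ΔG contributes k·ΔG = (+$261 billion) / 0.48 ≈ +$543.8 billion.
ΔT of +$170 billion changes first-round spending by −c·ΔT = −$88.4 billion, contributing k·(−c·ΔT) = (−$88.4 billion) / 0.48 ≈ −$184.2 billion.
Net ΔY = k(ΔG − c·ΔT) = (+$172.6 billion) / 0.48 ≈ +$360 billion.

+$360 billion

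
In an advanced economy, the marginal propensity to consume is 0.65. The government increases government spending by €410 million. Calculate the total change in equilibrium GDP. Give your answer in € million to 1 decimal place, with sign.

Spending multiplier = 1/(1 − MPC) = 1/(1 − 0.65) = 1/0.35 ≈ 2.857.
ΔY = k × ΔG = (+€410 million) / 0.35 ≈ +€1,171.4 million.

+€1,171.4 million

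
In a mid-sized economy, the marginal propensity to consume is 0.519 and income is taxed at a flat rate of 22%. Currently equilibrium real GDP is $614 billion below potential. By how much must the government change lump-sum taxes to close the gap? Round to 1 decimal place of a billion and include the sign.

−$704.1 billion

Spending multiplier = 1/(1 − c(1−t)) = 1/(1 − 0.519×0.78) = 1/0.59518 ≈ 1.68.
Tax multiplier = −c·k = −0.519/0.59518 ≈ −0.872. Need ΔY = +$614 billion, so ΔT = ΔY/(−c·k) = −(+$614 billion) × 0.59518 / 0.519 ≈ −$704.1 billion.
The government should cut lump-sum taxes by $704.1 billion.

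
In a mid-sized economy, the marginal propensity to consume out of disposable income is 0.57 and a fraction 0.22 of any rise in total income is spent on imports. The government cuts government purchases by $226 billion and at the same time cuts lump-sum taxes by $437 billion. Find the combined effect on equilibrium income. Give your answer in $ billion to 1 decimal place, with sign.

Expenditure multiplier = 1/(1 − c + m) = 1/(1 − 0.57 + 0.22) = 1/0.65 ≈ 1.538.
ΔG contributes k·ΔG = (−$226 billion) / 0.65 ≈ −$347.7 billion.
ΔT of −$437 billion changes first-round spending by −c·ΔT = +$249.09 billion, contributing k·(−c·ΔT) = (+$249.09 billion) / 0.65 ≈ +$383.2 billion.
Net ΔY = k(ΔG − c·ΔT) = (+$23.09 billion) / 0.65 ≈ +$35.5 billion.

+$35.5 billion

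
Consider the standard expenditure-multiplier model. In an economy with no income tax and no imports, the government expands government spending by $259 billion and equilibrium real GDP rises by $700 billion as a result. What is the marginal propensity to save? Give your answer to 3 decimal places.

Implied spending multiplier k = ΔY/ΔG = 700/259 ≈ 2.7027.
Since k = 1/(1 − MPC), MPC = 1 − 1/k = 1 − ΔG/ΔY = 1 − 259/700 = 0.630.
MPS = 1 − MPC = 0.370.

0.370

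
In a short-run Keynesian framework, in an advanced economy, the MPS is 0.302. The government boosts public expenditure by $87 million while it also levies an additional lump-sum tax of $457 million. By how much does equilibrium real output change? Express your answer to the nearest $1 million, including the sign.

−$768 million

MPC = 1 − MPS = 1 − 0.302 = 0.698.
Expenditure multiplier = 1/(1 − MPC) = 1/(1 − 0.698) = 1/0.302 ≈ 3.311.
ΔG contributes k·ΔG = (+$87 million) / 0.302 ≈ +$288.1 million.
ΔT of +$457 million changes first-round spending by −c·ΔT = −$318.986 million, contributing k·(−c·ΔT) = (−$318.986 million) / 0.302 ≈ −$1,056.2 million.
Net ΔY = k(ΔG − c·ΔT) = (−$231.986 million) / 0.302 ≈ −$768 million.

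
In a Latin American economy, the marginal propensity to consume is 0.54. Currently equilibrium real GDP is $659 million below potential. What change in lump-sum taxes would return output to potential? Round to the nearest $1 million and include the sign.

Spending multiplier = 1/(1 − MPC) = 1/(1 − 0.54) = 1/0.46 ≈ 2.174.
Tax multiplier = −c·k = −0.54/0.46 ≈ −1.174. Need ΔY = +$659 million, so ΔT = ΔY/(−c·k) = −(+$659 million) × 0.46 / 0.54 ≈ −$561 million.
The government should cut lump-sum taxes by $561 million.

−$561 million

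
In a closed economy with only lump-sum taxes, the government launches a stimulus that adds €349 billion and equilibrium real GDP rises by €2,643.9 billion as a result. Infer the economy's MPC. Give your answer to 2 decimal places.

0.87

Implied spending multiplier k = ΔY/ΔG = 2,643.9/349 ≈ 7.5756.
Since k = 1/(1 − MPC), MPC = 1 − 1/k = 1 − ΔG/ΔY = 1 − 349/2,643.9 ≈ 0.87.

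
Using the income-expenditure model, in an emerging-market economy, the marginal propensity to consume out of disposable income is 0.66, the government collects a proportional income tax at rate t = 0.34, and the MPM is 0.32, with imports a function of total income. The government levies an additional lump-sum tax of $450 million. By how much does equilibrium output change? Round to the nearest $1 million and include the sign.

−$336 million

A lump-sum tax change of +$450 million shifts disposable income by −$450 million; first-round consumption changes by −c × ΔT = −0.66 × (+$450 million) = −$297 million.
Expenditure multiplier = 1/(1 − c(1−t) + m) = 1/(1 − 0.66×0.66 + 0.32) = 1/0.8844 ≈ 1.131.
The tax multiplier is −c × k ≈ −0.746, so ΔY = k × (−c·ΔT) = (−$297 million) / 0.8844 ≈ −$336 million.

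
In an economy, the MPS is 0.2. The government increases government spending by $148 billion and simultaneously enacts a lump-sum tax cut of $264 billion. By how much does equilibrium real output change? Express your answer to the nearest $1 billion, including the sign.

+$1,796 billion

MPC = 1 − MPS = 1 − 0.2 = 0.8.
Expenditure multiplier = 1/(1 − MPC) = 1/(1 − 0.8) = 1/0.2 = 5.
ΔG contributes k·ΔG = (+$148 billion) / 0.2 = +$740 billion.
ΔT of −$264 billion changes first-round spending by −c·ΔT = +$211.2 billion, contributing k·(−c·ΔT) = (+$211.2 billion) / 0.2 = +$1,056 billion.
Net ΔY = k(ΔG − c·ΔT) = (+$359.2 billion) / 0.2 = +$1,796 billion.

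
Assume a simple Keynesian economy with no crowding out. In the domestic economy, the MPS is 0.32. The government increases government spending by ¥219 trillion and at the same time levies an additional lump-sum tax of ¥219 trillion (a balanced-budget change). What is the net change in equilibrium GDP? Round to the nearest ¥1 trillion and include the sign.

MPC = 1 − MPS = 1 − 0.32 = 0.68.
Expenditure multiplier = 1/(1 − MPC) = 1/(1 − 0.68) = 1/0.32 = 3.125.
ΔG contributes k·ΔG = (+¥219 trillion) / 0.32 ≈ +¥684.4 trillion.
ΔT of +¥219 trillion changes first-round spending by −c·ΔT = −¥148.92 trillion, contributing k·(−c·ΔT) = (−¥148.92 trillion) / 0.32 ≈ −¥465.4 trillion.
With ΔG = ΔT and no other leakages, the balanced-budget multiplier is 1, so ΔY = ΔG = +¥219 trillion.

+¥219 trillion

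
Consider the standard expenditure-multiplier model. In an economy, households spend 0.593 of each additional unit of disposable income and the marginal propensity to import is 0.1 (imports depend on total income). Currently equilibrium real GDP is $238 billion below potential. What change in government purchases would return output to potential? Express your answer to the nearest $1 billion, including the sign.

+$121 billion

Spending multiplier = 1/(1 − c + m) = 1/(1 − 0.593 + 0.1) = 1/0.507 ≈ 1.972.
Need ΔY = +$238 billion, so ΔG = ΔY/k = (+$238 billion) × 0.507 ≈ +$121 billion.
The government should increase government purchases by $121 billion.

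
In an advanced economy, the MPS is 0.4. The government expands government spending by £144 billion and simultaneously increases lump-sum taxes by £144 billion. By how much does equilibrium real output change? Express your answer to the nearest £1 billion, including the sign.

+£144 billion

MPC = 1 − MPS = 1 − 0.4 = 0.6.
Expenditure multiplier = 1/(1 − MPC) = 1/(1 − 0.6) = 1/0.4 = 2.5.
ΔG contributes k·ΔG = (+£144 billion) / 0.4 = +£360 billion.
ΔT of +£144 billion changes first-round spending by −c·ΔT = −£86.4 billion, contributing k·(−c·ΔT) = (−£86.4 billion) / 0.4 = −£216 billion.
With ΔG = ΔT and no other leakages, the balanced-budget multiplier is 1, so ΔY = ΔG = +£144 billion.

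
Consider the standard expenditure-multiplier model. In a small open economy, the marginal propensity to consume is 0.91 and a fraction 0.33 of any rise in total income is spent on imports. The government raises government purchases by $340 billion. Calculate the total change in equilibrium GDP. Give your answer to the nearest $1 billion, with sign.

+$810 billion

Expenditure multiplier = 1/(1 − c + m) = 1/(1 − 0.91 + 0.33) = 1/0.42 ≈ 2.381.
ΔY = k × ΔG = (+$340 billion) / 0.42 ≈ +$810 billion.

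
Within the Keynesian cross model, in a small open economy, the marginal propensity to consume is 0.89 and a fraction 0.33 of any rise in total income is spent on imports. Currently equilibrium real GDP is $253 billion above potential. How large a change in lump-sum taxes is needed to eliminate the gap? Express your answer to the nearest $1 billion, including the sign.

+$125 billion

Spending multiplier = 1/(1 − c + m) = 1/(1 − 0.89 + 0.33) = 1/0.44 ≈ 2.273.
Tax multiplier = −c·k = −0.89/0.44 ≈ −2.023. Need ΔY = −$253 billion, so ΔT = ΔY/(−c·k) = −(−$253 billion) × 0.44 / 0.89 ≈ +$125 billion.
The government should raise lump-sum taxes by $125 billion.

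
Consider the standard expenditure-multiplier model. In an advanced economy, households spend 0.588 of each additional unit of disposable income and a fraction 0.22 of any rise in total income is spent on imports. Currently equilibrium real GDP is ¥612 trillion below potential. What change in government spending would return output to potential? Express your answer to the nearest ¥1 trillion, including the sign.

Spending multiplier = 1/(1 − c + m) = 1/(1 − 0.588 + 0.22) = 1/0.632 ≈ 1.582.
Need ΔY = +¥612 trillion, so ΔG = ΔY/k = (+¥612 trillion) × 0.632 ≈ +¥387 trillion.
The government should increase government spending by ¥387 trillion.

+¥387 trillion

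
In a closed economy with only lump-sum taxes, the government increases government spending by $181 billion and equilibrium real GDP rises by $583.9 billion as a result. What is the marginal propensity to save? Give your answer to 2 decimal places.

Implied spending multiplier k = ΔY/ΔG = 583.9/181 ≈ 3.226.
Since k = 1/(1 − MPC), MPC = 1 − 1/k = 1 − ΔG/ΔY = 1 − 181/583.9 ≈ 0.69.
MPS = 1 − MPC = 0.31.

0.31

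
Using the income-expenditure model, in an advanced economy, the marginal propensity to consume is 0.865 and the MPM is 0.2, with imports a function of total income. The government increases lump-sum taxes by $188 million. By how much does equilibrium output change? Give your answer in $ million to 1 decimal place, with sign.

A lump-sum tax change of +$188 million shifts disposable income by −$188 million; first-round consumption changes by −c × ΔT = −0.865 × (+$188 million) = −$162.62 million.
Expenditure multiplier = 1/(1 − c + m) = 1/(1 − 0.865 + 0.2) = 1/0.335 ≈ 2.985.
The tax multiplier is −c × k ≈ −2.582, so ΔY = k × (−c·ΔT) = (−$162.62 million) / 0.335 ≈ −$485.4 million.

−$485.4 million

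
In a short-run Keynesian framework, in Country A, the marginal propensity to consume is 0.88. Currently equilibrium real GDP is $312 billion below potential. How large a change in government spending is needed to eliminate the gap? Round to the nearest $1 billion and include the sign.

Spending multiplier = 1/(1 − MPC) = 1/(1 − 0.88) = 1/0.12 ≈ 8.333.
Need ΔY = +$312 billion, so ΔG = ΔY/k = (+$312 billion) × 0.12 ≈ +$37 billion.
The government should increase government spending by $37 billion.

+$37 billion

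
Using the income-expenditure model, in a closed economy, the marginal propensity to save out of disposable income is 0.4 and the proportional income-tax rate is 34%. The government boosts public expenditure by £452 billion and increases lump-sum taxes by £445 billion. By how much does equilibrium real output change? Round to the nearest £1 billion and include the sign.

MPC = 1 − MPS = 1 − 0.4 = 0.6.
Expenditure multiplier = 1/(1 − c(1−t)) = 1/(1 − 0.6×0.66) = 1/0.604 ≈ 1.656.
ΔG contributes k·ΔG = (+£452 billion) / 0.604 ≈ +£748.3 billion.
ΔT of +£445 billion changes first-round spending by −c·ΔT = −£267 billion, contributing k·(−c·ΔT) = (−£267 billion) / 0.604 ≈ −£442.1 billion.
Net ΔY = k(ΔG − c·ΔT) = (+£185 billion) / 0.604 ≈ +£306 billion.

+£306 billion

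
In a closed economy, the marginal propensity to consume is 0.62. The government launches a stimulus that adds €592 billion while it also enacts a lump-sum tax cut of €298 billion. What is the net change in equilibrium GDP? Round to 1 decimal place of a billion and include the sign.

+€2,044.1 billion

Expenditure multiplier = 1/(1 − MPC) = 1/(1 − 0.62) = 1/0.38 ≈ 2.632.
ΔG contributes k·ΔG = (+€592 billion) / 0.38 ≈ +€1,557.9 billion.
ΔT of −€298 billion changes first-round spending by −c·ΔT = +€184.76 billion, contributing k·(−c·ΔT) = (+€184.76 billion) / 0.38 ≈ +€486.2 billion.
Net ΔY = k(ΔG − c·ΔT) = (+€776.76 billion) / 0.38 ≈ +€2,044.1 billion.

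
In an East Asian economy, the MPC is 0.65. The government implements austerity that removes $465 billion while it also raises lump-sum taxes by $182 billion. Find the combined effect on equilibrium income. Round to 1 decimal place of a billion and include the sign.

−$1,666.6 billion

Expenditure multiplier = 1/(1 − MPC) = 1/(1 − 0.65) = 1/0.35 ≈ 2.857.
ΔG contributes k·ΔG = (−$465 billion) / 0.35 ≈ −$1,328.6 billion.
ΔT of +$182 billion changes first-round spending by −c·ΔT = −$118.3 billion, contributing k·(−c·ΔT) = (−$118.3 billion) / 0.35 = −$338 billion.
Net ΔY = k(ΔG − c·ΔT) = (−$583.3 billion) / 0.35 ≈ −$1,666.6 billion.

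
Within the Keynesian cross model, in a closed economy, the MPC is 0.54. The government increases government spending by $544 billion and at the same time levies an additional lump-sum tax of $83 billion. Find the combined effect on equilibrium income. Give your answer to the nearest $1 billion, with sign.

+$1,085 billion

Expenditure multiplier = 1/(1 − MPC) = 1/(1 − 0.54) = 1/0.46 ≈ 2.174.
ΔG contributes k·ΔG = (+$544 billion) / 0.46 ≈ +$1,182.6 billion.
ΔT of +$83 billion changes first-round spending by −c·ΔT = −$44.82 billion, contributing k·(−c·ΔT) = (−$44.82 billion) / 0.46 ≈ −$97.4 billion.
Net ΔY = k(ΔG − c·ΔT) = (+$499.18 billion) / 0.46 ≈ +$1,085 billion.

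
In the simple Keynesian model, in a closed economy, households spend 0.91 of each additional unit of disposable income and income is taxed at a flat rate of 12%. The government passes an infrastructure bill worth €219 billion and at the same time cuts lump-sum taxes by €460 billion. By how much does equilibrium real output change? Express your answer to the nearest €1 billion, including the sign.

Expenditure multiplier = 1/(1 − c(1−t)) = 1/(1 − 0.91×0.88) = 1/0.1992 ≈ 5.02.
ΔG contributes k·ΔG = (+€219 billion) / 0.1992 ≈ +€1,099.4 billion.
ΔT of −€460 billion changes first-round spending by −c·ΔT = +€418.6 billion, contributing k·(−c·ΔT) = (+€418.6 billion) / 0.1992 ≈ +€2,101.4 billion.
Net ΔY = k(ΔG − c·ΔT) = (+€637.6 billion) / 0.1992 ≈ +€3,201 billion.

+€3,201 billion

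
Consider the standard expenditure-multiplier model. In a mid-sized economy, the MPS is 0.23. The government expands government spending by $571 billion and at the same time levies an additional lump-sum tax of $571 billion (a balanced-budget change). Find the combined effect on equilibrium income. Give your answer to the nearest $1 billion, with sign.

MPC = 1 − MPS = 1 − 0.23 = 0.77.
Expenditure multiplier = 1/(1 − MPC) = 1/(1 − 0.77) = 1/0.23 ≈ 4.348.
ΔG contributes k·ΔG = (+$571 billion) / 0.23 ≈ +$2,482.6 billion.
ΔT of +$571 billion changes first-round spending by −c·ΔT = −$439.67 billion, contributing k·(−c·ΔT) = (−$439.67 billion) / 0.23 ≈ −$1,911.6 billion.
With ΔG = ΔT and no other leakages, the balanced-budget multiplier is 1, so ΔY = ΔG = +$571 billion.

+$571 billion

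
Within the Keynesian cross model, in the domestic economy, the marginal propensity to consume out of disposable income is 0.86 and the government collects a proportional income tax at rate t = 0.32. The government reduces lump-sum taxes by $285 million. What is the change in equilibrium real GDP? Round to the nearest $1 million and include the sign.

A lump-sum tax change of −$285 million shifts disposable income by +$285 million; first-round consumption changes by −c × ΔT = −0.86 × (−$285 million) = +$245.1 million.
Expenditure multiplier = 1/(1 − c(1−t)) = 1/(1 − 0.86×0.68) = 1/0.4152 ≈ 2.408.
The tax multiplier is −c × k ≈ −2.071, so ΔY = k × (−c·ΔT) = (+$245.1 million) / 0.4152 ≈ +$590 million.

+$590 million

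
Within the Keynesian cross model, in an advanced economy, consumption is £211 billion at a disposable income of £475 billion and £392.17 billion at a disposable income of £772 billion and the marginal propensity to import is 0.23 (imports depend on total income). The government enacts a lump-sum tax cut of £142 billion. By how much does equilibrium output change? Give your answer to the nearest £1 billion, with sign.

+£140 billion

MPC = ΔC/ΔYd = (392.17 − 211)/(772 − 475) = 181.17/297 = 0.61.
A lump-sum tax change of −£142 billion shifts disposable income by +£142 billion; first-round consumption changes by −c × ΔT = −0.61 × (−£142 billion) = +£86.62 billion.
Expenditure multiplier = 1/(1 − c + m) = 1/(1 − 0.61 + 0.23) = 1/0.62 ≈ 1.613.
The tax multiplier is −c × k ≈ −0.984, so ΔY = k × (−c·ΔT) = (+£86.62 billion) / 0.62 ≈ +£140 billion.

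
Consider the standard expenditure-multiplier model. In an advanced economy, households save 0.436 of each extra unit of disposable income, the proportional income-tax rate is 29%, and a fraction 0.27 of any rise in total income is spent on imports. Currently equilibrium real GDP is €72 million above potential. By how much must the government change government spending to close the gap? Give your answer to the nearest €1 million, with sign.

MPC = 1 − MPS = 1 − 0.436 = 0.564.
Spending multiplier = 1/(1 − c(1−t) + m) = 1/(1 − 0.564×0.71 + 0.27) = 1/0.86956 ≈ 1.15.
Need ΔY = −€72 million, so ΔG = ΔY/k = (−€72 million) × 0.86956 ≈ −€63 million.
The government should cut government spending by €63 million.

−€63 million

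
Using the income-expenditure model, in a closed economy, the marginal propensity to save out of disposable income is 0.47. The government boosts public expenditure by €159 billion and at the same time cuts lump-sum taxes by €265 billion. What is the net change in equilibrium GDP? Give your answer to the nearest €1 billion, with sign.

+€637 billion

MPC = 1 − MPS = 1 − 0.47 = 0.53.
Expenditure multiplier = 1/(1 − MPC) = 1/(1 − 0.53) = 1/0.47 ≈ 2.128.
ΔG contributes k·ΔG = (+€159 billion) / 0.47 ≈ +€338.3 billion.
ΔT of −€265 billion changes first-round spending by −c·ΔT = +€140.45 billion, contributing k·(−c·ΔT) = (+€140.45 billion) / 0.47 ≈ +€298.8 billion.
Net ΔY = k(ΔG − c·ΔT) = (+€299.45 billion) / 0.47 ≈ +€637 billion.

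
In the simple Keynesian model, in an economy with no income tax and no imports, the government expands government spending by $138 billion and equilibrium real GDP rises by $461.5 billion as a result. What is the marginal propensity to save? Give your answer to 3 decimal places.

0.299

Implied spending multiplier k = ΔY/ΔG = 461.5/138 ≈ 3.3442.
Since k = 1/(1 − MPC), MPC = 1 − 1/k = 1 − ΔG/ΔY = 1 − 138/461.5 ≈ 0.701.
MPS = 1 − MPC = 0.299.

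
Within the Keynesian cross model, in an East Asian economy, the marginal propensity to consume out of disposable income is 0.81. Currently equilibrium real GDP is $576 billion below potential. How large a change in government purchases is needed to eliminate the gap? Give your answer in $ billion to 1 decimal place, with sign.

+$109.4 billion

Spending multiplier = 1/(1 − MPC) = 1/(1 − 0.81) = 1/0.19 ≈ 5.263.
Need ΔY = +$576 billion, so ΔG = ΔY/k = (+$576 billion) × 0.19 ≈ +$109.4 billion.
The government should increase government purchases by $109.4 billion.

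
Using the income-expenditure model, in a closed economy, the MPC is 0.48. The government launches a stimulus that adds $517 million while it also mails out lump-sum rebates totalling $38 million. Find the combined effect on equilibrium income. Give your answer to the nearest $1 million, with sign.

Expenditure multiplier = 1/(1 − MPC) = 1/(1 − 0.48) = 1/0.52 ≈ 1.923.
ΔG contributes k·ΔG = (+$517 million) / 0.52 ≈ +$994.2 million.
ΔT of −$38 million changes first-round spending by −c·ΔT = +$18.24 million, contributing k·(−c·ΔT) = (+$18.24 million) / 0.52 ≈ +$35.1 million.
Net ΔY = k(ΔG − c·ΔT) = (+$535.24 million) / 0.52 ≈ +$1,029 million.

+$1,029 million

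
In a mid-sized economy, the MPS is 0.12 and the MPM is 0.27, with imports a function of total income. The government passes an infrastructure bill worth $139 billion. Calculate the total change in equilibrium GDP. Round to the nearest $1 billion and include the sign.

+$356 billion

MPC = 1 − MPS = 1 − 0.12 = 0.88.
Expenditure multiplier = 1/(1 − c + m) = 1/(1 − 0.88 + 0.27) = 1/0.39 ≈ 2.564.
ΔY = k × ΔG = (+$139 billion) / 0.39 ≈ +$356 billion.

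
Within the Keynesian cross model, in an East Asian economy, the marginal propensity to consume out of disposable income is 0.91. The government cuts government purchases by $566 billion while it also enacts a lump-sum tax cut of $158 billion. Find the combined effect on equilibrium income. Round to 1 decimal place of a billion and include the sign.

−$4,691.3 billion

Expenditure multiplier = 1/(1 − MPC) = 1/(1 − 0.91) = 1/0.09 ≈ 11.111.
ΔG contributes k·ΔG = (−$566 billion) / 0.09 ≈ −$6,288.9 billion.
ΔT of −$158 billion changes first-round spending by −c·ΔT = +$143.78 billion, contributing k·(−c·ΔT) = (+$143.78 billion) / 0.09 ≈ +$1,597.6 billion.
Net ΔY = k(ΔG − c·ΔT) = (−$422.22 billion) / 0.09 ≈ −$4,691.3 billion.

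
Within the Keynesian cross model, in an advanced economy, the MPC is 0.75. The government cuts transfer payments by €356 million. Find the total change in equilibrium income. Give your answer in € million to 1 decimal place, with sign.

The transfer change shifts disposable income by −€356 million, so first-round consumption changes by c·ΔTR = 0.75 × (−€356 million) = −€267 million.
Expenditure multiplier = 1/(1 − MPC) = 1/(1 − 0.75) = 1/0.25 = 4.
The transfer multiplier is c × k = 3, so ΔY = k × (c·ΔTR) = (−€267 million) / 0.25 = −€1,068 million.

−€1,068.0 million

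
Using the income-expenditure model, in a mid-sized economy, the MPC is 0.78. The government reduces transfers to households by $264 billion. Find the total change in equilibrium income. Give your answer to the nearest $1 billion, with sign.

The transfer change shifts disposable income by −$264 billion, so first-round consumption changes by c·ΔTR = 0.78 × (−$264 billion) = −$205.92 billion.
Expenditure multiplier = 1/(1 − MPC) = 1/(1 − 0.78) = 1/0.22 ≈ 4.545.
The transfer multiplier is c × k ≈ 3.545, so ΔY = k × (c·ΔTR) = (−$205.92 billion) / 0.22 = −$936 billion.

−$936 billion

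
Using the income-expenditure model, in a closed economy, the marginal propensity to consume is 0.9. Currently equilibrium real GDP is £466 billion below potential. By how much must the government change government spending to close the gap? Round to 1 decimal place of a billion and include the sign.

Spending multiplier = 1/(1 − MPC) = 1/(1 − 0.9) = 1/0.1 = 10.
Need ΔY = +£466 billion, so ΔG = ΔY/k = (+£466 billion) × 0.1 = +£46.6 billion.
The government should increase government spending by £46.6 billion.

+£46.6 billion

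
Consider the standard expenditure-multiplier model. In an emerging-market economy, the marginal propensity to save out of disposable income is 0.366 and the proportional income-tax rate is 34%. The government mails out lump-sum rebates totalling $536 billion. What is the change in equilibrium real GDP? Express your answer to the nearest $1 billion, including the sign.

MPC = 1 − MPS = 1 − 0.366 = 0.634.
A lump-sum tax change of −$536 billion shifts disposable income by +$536 billion; first-round consumption changes by −c × ΔT = −0.634 × (−$536 billion) = +$339.824 billion.
Expenditure multiplier = 1/(1 − c(1−t)) = 1/(1 − 0.634×0.66) = 1/0.58156 ≈ 1.72.
The tax multiplier is −c × k ≈ −1.09, so ΔY = k × (−c·ΔT) = (+$339.824 billion) / 0.58156 ≈ +$584 billion.

+$584 billion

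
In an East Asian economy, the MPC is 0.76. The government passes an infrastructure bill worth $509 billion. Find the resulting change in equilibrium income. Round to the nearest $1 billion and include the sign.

Spending multiplier = 1/(1 − MPC) = 1/(1 − 0.76) = 1/0.24 ≈ 4.167.
ΔY = k × ΔG = (+$509 billion) / 0.24 ≈ +$2,121 billion.

+$2,121 billion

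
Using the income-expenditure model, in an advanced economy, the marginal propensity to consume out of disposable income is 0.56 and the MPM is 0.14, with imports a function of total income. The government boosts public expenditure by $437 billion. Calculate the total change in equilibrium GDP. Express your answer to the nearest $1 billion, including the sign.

+$753 billion

Spending multiplier = 1/(1 − c + m) = 1/(1 − 0.56 + 0.14) = 1/0.58 ≈ 1.724.
ΔY = k × ΔG = (+$437 billion) / 0.58 ≈ +$753 billion.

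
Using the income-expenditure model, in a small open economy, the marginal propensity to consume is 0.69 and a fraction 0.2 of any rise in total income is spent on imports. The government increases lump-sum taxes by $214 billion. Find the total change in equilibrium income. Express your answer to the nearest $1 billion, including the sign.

−$290 billion

A lump-sum tax change of +$214 billion shifts disposable income by −$214 billion; first-round consumption changes by −c × ΔT = −0.69 × (+$214 billion) = −$147.66 billion.
Expenditure multiplier = 1/(1 − c + m) = 1/(1 − 0.69 + 0.2) = 1/0.51 ≈ 1.961.
The tax multiplier is −c × k ≈ −1.353, so ΔY = k × (−c·ΔT) = (−$147.66 billion) / 0.51 ≈ −$290 billion.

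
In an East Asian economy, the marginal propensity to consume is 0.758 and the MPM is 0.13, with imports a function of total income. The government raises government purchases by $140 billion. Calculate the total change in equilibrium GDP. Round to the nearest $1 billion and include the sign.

Spending multiplier = 1/(1 − c + m) = 1/(1 − 0.758 + 0.13) = 1/0.372 ≈ 2.688.
ΔY = k × ΔG = (+$140 billion) / 0.372 ≈ +$376 billion.

+$376 billion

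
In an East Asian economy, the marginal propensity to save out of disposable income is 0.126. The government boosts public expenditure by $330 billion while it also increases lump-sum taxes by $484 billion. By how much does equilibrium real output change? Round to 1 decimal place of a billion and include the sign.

MPC = 1 − MPS = 1 − 0.126 = 0.874.
Expenditure multiplier = 1/(1 − MPC) = 1/(1 − 0.874) = 1/0.126 ≈ 7.937.
ΔG contributes k·ΔG = (+$330 billion) / 0.126 ≈ +$2,619 billion.
ΔT of +$484 billion changes first-round spending by −c·ΔT = −$423.016 billion, contributing k·(−c·ΔT) = (−$423.016 billion) / 0.126 ≈ −$3,357.3 billion.
Net ΔY = k(ΔG − c·ΔT) = (−$93.016 billion) / 0.126 ≈ −$738.2 billion.

−$738.2 billion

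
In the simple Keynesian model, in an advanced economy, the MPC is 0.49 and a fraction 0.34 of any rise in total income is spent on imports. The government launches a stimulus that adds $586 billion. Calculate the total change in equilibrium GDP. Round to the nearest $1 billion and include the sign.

+$689 billion

Spending multiplier = 1/(1 − c + m) = 1/(1 − 0.49 + 0.34) = 1/0.85 ≈ 1.176.
ΔY = k × ΔG = (+$586 billion) / 0.85 ≈ +$689 billion.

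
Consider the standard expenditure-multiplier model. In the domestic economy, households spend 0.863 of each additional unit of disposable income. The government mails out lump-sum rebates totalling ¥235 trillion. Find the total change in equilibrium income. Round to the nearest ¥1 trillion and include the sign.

+¥1,480 trillion

A lump-sum tax change of −¥235 trillion shifts disposable income by +¥235 trillion; first-round consumption changes by −c × ΔT = −0.863 × (−¥235 trillion) = +¥202.805 trillion.
Expenditure multiplier = 1/(1 − MPC) = 1/(1 − 0.863) = 1/0.137 ≈ 7.299.
The tax multiplier is −c × k ≈ −6.299, so ΔY = k × (−c·ΔT) = (+¥202.805 trillion) / 0.137 ≈ +¥1,480 trillion.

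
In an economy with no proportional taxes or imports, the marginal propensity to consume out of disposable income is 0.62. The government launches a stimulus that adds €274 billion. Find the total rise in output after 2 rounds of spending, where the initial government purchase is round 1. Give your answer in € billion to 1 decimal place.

€443.9 billion

Round 1 adds ΔG = €274 billion; each later round is MPC = 0.62 times the previous.
After 2 rounds: 274 + 169.88 = ΔG·(1 − c^2)/(1 − c) = 274 × (1 − 0.3844)/0.38 ≈ €443.9 billion.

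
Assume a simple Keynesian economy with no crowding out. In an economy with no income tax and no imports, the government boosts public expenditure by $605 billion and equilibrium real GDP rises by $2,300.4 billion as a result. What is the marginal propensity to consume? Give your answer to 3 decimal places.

Implied spending multiplier k = ΔY/ΔG = 2,300.4/605 ≈ 3.8023.
Since k = 1/(1 − MPC), MPC = 1 − 1/k = 1 − ΔG/ΔY = 1 − 605/2,300.4 ≈ 0.737.

0.737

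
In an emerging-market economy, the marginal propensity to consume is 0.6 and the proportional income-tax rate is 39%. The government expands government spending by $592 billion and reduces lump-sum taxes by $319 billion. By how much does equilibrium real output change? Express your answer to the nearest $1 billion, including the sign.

Expenditure multiplier = 1/(1 − c(1−t)) = 1/(1 − 0.6×0.61) = 1/0.634 ≈ 1.577.
ΔG contributes k·ΔG = (+$592 billion) / 0.634 ≈ +$933.8 billion.
ΔT of −$319 billion changes first-round spending by −c·ΔT = +$191.4 billion, contributing k·(−c·ΔT) = (+$191.4 billion) / 0.634 ≈ +$301.9 billion.
Net ΔY = k(ΔG − c·ΔT) = (+$783.4 billion) / 0.634 ≈ +$1,236 billion.

+$1,236 billion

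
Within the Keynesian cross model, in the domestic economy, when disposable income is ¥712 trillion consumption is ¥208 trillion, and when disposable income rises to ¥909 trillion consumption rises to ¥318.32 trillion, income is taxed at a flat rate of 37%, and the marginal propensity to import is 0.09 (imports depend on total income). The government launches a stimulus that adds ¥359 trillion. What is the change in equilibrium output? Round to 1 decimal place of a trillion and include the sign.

MPC = ΔC/ΔYd = (318.32 − 208)/(909 − 712) = 110.32/197 = 0.56.
Expenditure multiplier = 1/(1 − c(1−t) + m) = 1/(1 − 0.56×0.63 + 0.09) = 1/0.7372 ≈ 1.356.
ΔY = k × ΔG = (+¥359 trillion) / 0.7372 ≈ +¥487 trillion.

+¥487.0 trillion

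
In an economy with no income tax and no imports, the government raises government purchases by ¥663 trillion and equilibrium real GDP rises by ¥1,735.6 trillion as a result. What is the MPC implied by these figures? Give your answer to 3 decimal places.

Implied spending multiplier k = ΔY/ΔG = 1,735.6/663 ≈ 2.6178.
Since k = 1/(1 − MPC), MPC = 1 − 1/k = 1 − ΔG/ΔY = 1 − 663/1,735.6 ≈ 0.618.

0.618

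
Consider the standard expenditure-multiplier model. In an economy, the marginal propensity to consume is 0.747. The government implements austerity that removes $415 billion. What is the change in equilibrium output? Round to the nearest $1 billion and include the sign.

Expenditure multiplier = 1/(1 − MPC) = 1/(1 − 0.747) = 1/0.253 ≈ 3.953.
ΔY = k × ΔG = (−$415 billion) / 0.253 ≈ −$1,640 billion.

−$1,640 billion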